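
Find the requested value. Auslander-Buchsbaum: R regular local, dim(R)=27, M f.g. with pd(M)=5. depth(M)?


pd+depth=depth(R)=27
depth=27-5=22


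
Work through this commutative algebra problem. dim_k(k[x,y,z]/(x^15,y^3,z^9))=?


Basis: x^iy^jz^k, i<15,j<3,k<9
15*3*9=405


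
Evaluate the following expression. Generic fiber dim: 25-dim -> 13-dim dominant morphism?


dim(fiber)=dim(X)-dim(Y)=25-13=12


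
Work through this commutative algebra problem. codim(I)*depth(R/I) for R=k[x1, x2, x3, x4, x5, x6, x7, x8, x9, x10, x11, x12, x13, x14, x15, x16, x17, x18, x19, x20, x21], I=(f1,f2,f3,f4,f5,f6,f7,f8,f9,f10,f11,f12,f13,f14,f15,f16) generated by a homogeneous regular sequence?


codim=16, depth=dim(R/I)=21-16=5
Product=16*5=80


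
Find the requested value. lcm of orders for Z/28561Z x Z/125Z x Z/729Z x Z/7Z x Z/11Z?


Exponent = lcm of the cyclic orders; pairwise coprime => product.
13^4*5^3*3^6*7^1*11^1=28561*125*729*7*11=200401826625


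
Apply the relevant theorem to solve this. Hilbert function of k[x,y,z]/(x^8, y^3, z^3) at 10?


Need i<8, j<3, k<3 with i+j+k=10.
For each i, j ranges over max(0,10-i-2)..min(2,10-i):
  i=0: j in [8,2] -> 0
  i=1: j in [7,2] -> 0
  i=2: j in [6,2] -> 0
  i=3: j in [5,2] -> 0
  i=4: j in [4,2] -> 0
  i=5: j in [3,2] -> 0
  i=6: j in [2,2] -> 1
  i=7: j in [1,2] -> 2
H(10) = 0+0+0+0+0+0+1+2 = 3


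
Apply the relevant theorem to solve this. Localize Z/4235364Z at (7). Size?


7-primary part: 4235364=7^6*36
Size=7^6=117649


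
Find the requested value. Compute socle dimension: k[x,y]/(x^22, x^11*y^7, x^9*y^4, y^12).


Socle = ann(m) = span of standard monomials u with x*u, y*u in I (staircase corners).
Redundant generators: x^11*y^7
Minimal generators: x^22, x^9*y^4, y^12
Corners: x^8y^11, x^21y^3
Socle dim=2


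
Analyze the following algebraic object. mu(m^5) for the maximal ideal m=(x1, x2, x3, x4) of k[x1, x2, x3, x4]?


Graded Nakayama: mu(m^d) = dim_k (m^d/m^(d+1)) = #degree-5 monomials in 4 vars
C(n+d-1,d)=C(8,5)=56


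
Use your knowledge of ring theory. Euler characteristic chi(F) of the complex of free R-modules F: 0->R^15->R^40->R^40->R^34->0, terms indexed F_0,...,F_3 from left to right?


chi = sum (-1)^i * rank:
(-1)^0*15=15
(-1)^1*40=-40
(-1)^2*40=40
(-1)^3*34=-34
chi=-19


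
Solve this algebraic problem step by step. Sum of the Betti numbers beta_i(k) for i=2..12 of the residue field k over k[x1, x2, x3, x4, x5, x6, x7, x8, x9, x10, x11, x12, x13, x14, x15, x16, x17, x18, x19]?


Koszul resolution: beta_i(k)=C(n,i), n=19
C(19,2)=171, C(19,3)=969, C(19,4)=3876, C(19,5)=11628, C(19,6)=27132, C(19,7)=50388, C(19,8)=75582, C(19,9)=92378, C(19,10)=92378, C(19,11)=75582, C(19,12)=50388
Sum=480472


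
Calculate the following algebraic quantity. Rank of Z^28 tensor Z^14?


rank(M(x)N) = rank(M)*rank(N)
28*14 = 392


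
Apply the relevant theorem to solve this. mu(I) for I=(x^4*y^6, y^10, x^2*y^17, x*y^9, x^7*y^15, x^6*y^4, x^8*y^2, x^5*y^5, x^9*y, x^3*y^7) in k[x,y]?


Remove redundant (divisible by others).
x^7*y^15 redundant.
x^2*y^17 redundant.
Min: x^9*y, x^8*y^2, x^6*y^4, x^5*y^5, x^4*y^6, x^3*y^7, x*y^9, y^10
Count=8


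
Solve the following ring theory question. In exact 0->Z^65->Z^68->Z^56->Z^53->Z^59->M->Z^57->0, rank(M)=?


Alt sum=0:
(-1)^0*65 + (-1)^1*68 + (-1)^2*56 + (-1)^3*53 + (-1)^4*59 + (-1)^5*? + (-1)^6*57=0
rank(M)=116


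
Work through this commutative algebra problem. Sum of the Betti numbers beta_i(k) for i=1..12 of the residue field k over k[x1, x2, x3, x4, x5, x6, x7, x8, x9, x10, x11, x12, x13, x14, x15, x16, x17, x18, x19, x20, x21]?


Koszul resolution: beta_i(k)=C(n,i), n=21
C(21,1)=21, C(21,2)=210, C(21,3)=1330, C(21,4)=5985, C(21,5)=20349, C(21,6)=54264, C(21,7)=116280, C(21,8)=203490, C(21,9)=293930, C(21,10)=352716, C(21,11)=352716, C(21,12)=293930
Sum=1695221


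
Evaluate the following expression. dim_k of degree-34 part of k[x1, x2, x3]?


C(d+n-1,n-1)=C(36,2)=630


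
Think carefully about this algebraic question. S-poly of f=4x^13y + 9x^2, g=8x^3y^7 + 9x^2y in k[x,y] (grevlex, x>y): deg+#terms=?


LT(f)=4x^13y, LT(g)=8x^3y^7
lcm(LM)=x^13y^7
S(f,g) (scaled by 32 to clear denominators) = 8y^6*f - 4x^10*g = -36x^12y + 72x^2y^6
2 terms, deg 13.
13+2=15


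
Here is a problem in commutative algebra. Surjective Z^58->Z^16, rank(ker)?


rank(ker) = 58-16 = 42


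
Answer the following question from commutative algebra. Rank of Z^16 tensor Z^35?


rank(M(x)N) = rank(M)*rank(N)
16*35 = 560


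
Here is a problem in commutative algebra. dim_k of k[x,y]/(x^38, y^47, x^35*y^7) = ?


k[x,y]/I, I = (x^38, y^47, x^35*y^7)
Rect: 38x47=1786. Corner: (38-35)x(47-7)=120.
dim = 1786-120 = 1666


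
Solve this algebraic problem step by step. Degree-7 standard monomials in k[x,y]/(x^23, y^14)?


k[x,y], I = (x^23, y^14), d = 7
Need i < 23 and d-i < 14.
Range: 0 <= i <= 7.
H(7) = 8


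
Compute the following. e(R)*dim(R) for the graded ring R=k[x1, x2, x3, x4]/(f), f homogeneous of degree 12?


e(R)=deg(f)=12, dim(R)=4-1=3
e*dim=12*3=36


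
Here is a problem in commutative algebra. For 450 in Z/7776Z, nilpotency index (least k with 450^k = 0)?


450^k mod 7776:
k=1: 450
k=2: 324
k=3: 5832
k=4: 3888
k=5: 0
First zero at k = 5


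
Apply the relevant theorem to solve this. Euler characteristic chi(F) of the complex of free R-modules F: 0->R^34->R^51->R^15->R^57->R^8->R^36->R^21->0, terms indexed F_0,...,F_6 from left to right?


chi = sum (-1)^i * rank:
(-1)^0*34=34
(-1)^1*51=-51
(-1)^2*15=15
(-1)^3*57=-57
(-1)^4*8=8
(-1)^5*36=-36
(-1)^6*21=21
chi=-66


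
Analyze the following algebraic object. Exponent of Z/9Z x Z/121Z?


Exponent = lcm of the cyclic orders; pairwise coprime => product.
3^2*11^2=9*121=1089


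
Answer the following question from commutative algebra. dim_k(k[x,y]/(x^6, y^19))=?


Basis: x^i*y^j, i<6, j<19
6*19=114


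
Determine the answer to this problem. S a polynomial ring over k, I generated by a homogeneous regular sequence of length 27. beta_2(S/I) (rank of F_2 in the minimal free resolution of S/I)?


Regular sequence => Koszul complex is the minimal free resolution.
Syz_1 minimally generated by Koszul relations f_i*e_j - f_j*e_i (i<j): mu(Syz_1) = beta_2 = C(m,2) = m(m-1)/2
m=27
27*26/2 = 351


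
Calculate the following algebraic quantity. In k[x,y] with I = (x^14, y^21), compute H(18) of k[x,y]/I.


k[x,y], I = (x^14, y^21), d = 18
Need i < 14 and d-i < 21.
Range: 0 <= i <= 13.
H(18) = 14


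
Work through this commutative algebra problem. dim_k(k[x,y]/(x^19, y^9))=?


Basis: x^i*y^j, i<19, j<9
19*9=171


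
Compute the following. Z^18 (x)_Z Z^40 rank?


rank(M(x)N) = rank(M)*rank(N)
18*40 = 720


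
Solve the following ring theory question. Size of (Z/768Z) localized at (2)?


2-primary part: 768=2^8*3
Size=2^8=256


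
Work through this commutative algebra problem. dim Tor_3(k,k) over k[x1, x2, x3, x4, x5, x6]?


Koszul: C(n,i)=C(6,3)=20


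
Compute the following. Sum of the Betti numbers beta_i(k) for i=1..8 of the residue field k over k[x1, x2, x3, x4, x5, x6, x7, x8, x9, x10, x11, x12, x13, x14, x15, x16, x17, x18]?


Koszul resolution: beta_i(k)=C(n,i), n=18
C(18,1)=18, C(18,2)=153, C(18,3)=816, C(18,4)=3060, C(18,5)=8568, C(18,6)=18564, C(18,7)=31824, C(18,8)=43758
Sum=106761


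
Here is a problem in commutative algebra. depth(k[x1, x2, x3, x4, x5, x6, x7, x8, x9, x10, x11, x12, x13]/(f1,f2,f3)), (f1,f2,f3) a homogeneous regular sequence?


depth(R)=13
depth(R/I)=13-3=10


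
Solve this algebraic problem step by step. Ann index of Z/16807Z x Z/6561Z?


Exponent = lcm of the cyclic orders; pairwise coprime => product.
7^5*3^8=16807*6561=110270727


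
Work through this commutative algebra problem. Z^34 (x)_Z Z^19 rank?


rank(M(x)N) = rank(M)*rank(N)
34*19 = 646


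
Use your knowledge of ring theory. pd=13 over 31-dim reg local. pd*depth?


pd+depth=31
depth=31-13=18
pd*depth=13*18=234


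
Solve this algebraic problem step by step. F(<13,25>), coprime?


gcd(13,25)=1 => F=ab-a-b=13*25-13-25=325-38=287


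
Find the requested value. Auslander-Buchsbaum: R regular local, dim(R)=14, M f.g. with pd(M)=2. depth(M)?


pd+depth=depth(R)=14
depth=14-2=12


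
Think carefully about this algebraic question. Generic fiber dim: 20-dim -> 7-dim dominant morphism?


dim(fiber)=dim(X)-dim(Y)=20-7=13


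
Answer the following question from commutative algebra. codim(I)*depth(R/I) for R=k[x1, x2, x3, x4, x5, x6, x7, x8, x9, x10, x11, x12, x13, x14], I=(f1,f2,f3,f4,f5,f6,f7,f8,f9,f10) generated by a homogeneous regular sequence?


codim=10, depth=dim(R/I)=14-10=4
Product=10*4=40


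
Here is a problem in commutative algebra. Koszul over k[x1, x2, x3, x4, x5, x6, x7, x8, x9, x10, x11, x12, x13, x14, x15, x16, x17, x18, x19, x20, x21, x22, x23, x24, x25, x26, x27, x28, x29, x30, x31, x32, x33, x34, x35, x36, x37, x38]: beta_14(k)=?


C(n,i)=C(38,14)=9669554100


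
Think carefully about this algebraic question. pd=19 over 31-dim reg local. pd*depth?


pd+depth=31
depth=31-19=12
pd*depth=19*12=228


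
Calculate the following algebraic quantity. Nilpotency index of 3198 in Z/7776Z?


3198^k mod 7776:
k=1: 3198
k=2: 1764
k=3: 3672
k=4: 1296
k=5: 0
First zero at k = 5


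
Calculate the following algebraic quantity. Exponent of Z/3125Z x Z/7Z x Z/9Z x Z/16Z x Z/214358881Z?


Exponent = lcm of the cyclic orders; pairwise coprime => product.
5^5*7^1*3^2*2^4*11^8=3125*7*9*16*214358881=675230475150000


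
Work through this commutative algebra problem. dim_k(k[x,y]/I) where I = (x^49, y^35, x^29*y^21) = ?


k[x,y]/I, I = (x^49, y^35, x^29*y^21)
Rect: 49x35=1715. Corner: (49-29)x(35-21)=280.
dim = 1715-280 = 1435


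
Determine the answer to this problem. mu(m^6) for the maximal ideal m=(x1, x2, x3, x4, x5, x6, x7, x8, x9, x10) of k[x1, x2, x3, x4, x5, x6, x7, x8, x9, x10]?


Graded Nakayama: mu(m^d) = dim_k (m^d/m^(d+1)) = #degree-6 monomials in 10 vars
C(n+d-1,d)=C(15,6)=5005


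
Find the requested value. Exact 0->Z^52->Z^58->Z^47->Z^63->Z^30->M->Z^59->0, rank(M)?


Alt sum=0:
(-1)^0*52 + (-1)^1*58 + (-1)^2*47 + (-1)^3*63 + (-1)^4*30 + (-1)^5*? + (-1)^6*59=0
rank(M)=67


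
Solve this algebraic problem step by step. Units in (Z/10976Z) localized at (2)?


Local ring = Z/32Z.
phi(32) = 2^4*(2-1) = 16


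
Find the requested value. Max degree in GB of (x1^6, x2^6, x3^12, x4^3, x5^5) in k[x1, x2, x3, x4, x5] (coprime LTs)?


Pure powers, coprime LTs => already GB.
Degrees: 6, 6, 12, 3, 5
Max=12


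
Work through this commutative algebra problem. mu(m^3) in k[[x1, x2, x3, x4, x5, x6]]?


C(n+d-1,d)=C(8,3)=56


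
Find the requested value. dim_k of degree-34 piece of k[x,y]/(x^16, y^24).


k[x,y], I = (x^16, y^24), d = 34
Need i < 16 and d-i < 24.
Range: 11 <= i <= 15.
H(34) = 5


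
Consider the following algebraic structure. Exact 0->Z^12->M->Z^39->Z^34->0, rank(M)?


Alt sum=0:
(-1)^0*12 + (-1)^1*? + (-1)^2*39 + (-1)^3*34=0
rank(M)=17


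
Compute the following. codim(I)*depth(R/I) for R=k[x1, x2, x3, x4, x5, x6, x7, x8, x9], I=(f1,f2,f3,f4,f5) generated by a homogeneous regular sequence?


codim=5, depth=dim(R/I)=9-5=4
Product=5*4=20


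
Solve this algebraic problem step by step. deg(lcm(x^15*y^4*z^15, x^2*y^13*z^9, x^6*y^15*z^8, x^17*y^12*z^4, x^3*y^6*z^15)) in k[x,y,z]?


lcm = componentwise max:
x: max(15,2,6,17,3)=17
y: max(4,13,15,12,6)=15
z: max(15,9,8,4,15)=15
Total=17+15+15=47


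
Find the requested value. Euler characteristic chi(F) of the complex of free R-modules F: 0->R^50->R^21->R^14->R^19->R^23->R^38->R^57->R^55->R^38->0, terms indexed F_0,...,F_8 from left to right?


chi = sum (-1)^i * rank:
(-1)^0*50=50
(-1)^1*21=-21
(-1)^2*14=14
(-1)^3*19=-19
(-1)^4*23=23
(-1)^5*38=-38
(-1)^6*57=57
(-1)^7*55=-55
(-1)^8*38=38
chi=49


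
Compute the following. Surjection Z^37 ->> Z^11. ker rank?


rank(ker) = 37-11 = 26


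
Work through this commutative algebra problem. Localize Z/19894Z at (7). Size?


7-primary part: 19894=7^3*58
Size=7^3=343


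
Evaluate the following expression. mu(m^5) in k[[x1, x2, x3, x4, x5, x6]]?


C(n+d-1,d)=C(10,5)=252


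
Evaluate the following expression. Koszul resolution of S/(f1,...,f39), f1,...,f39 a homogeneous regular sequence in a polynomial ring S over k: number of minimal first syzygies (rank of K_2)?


Regular sequence => Koszul complex is the minimal free resolution.
Syz_1 minimally generated by Koszul relations f_i*e_j - f_j*e_i (i<j): mu(Syz_1) = beta_2 = C(m,2) = m(m-1)/2
m=39
39*38/2 = 741


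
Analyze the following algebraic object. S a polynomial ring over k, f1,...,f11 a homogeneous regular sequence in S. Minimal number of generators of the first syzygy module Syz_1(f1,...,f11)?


Regular sequence => Koszul complex is the minimal free resolution.
Syz_1 minimally generated by Koszul relations f_i*e_j - f_j*e_i (i<j): mu(Syz_1) = beta_2 = C(m,2) = m(m-1)/2
m=11
11*10/2 = 55


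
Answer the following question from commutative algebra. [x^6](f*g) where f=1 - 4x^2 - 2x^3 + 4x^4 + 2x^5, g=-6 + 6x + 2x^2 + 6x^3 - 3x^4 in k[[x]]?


[x^6] = sum a_i*b_j, i+j=6
  -4*-3=12
  -2*6=-12
  4*2=8
  2*6=12
Sum=20


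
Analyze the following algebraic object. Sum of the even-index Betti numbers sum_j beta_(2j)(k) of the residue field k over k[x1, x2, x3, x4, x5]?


Koszul resolution: beta_i(k)=C(n,i), n=5
sum_even C(5,i) = 2^(n-1) = 2^4 = 16


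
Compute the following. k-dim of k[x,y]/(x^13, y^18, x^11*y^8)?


k[x,y]/I, I = (x^13, y^18, x^11*y^8)
Rect: 13x18=234. Corner: (13-11)x(18-8)=20.
dim = 234-20 = 214


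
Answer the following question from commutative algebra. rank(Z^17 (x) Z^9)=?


rank(M(x)N) = rank(M)*rank(N)
17*9 = 153


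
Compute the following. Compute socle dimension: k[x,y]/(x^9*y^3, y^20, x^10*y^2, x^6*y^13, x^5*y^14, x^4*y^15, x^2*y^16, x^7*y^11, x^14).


Socle = ann(m) = span of standard monomials u with x*u, y*u in I (staircase corners).
Minimal generators: x^14, x^10*y^2, x^9*y^3, x^7*y^11, x^6*y^13, x^5*y^14, x^4*y^15, x^2*y^16, y^20
Corners: xy^19, x^3y^15, x^4y^14, x^5y^13, x^6y^12, x^8y^10, x^9y^2, x^13y
Socle dim=8


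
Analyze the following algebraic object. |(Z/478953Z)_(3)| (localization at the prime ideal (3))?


3-primary part: 478953=3^8*73
Size=3^8=6561


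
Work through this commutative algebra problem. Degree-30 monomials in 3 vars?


C(d+n-1,n-1)=C(32,2)=496


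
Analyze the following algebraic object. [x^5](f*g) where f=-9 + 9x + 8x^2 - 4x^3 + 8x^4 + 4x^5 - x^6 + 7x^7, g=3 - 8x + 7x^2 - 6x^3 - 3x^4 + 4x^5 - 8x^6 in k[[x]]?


[x^5] = sum a_i*b_j, i+j=5
  -9*4=-36
  9*-3=-27
  8*-6=-48
  -4*7=-28
  8*-8=-64
  4*3=12
Sum=-191


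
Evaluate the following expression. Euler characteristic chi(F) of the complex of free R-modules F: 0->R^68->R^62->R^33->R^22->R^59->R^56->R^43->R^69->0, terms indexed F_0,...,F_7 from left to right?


chi = sum (-1)^i * rank:
(-1)^0*68=68
(-1)^1*62=-62
(-1)^2*33=33
(-1)^3*22=-22
(-1)^4*59=59
(-1)^5*56=-56
(-1)^6*43=43
(-1)^7*69=-69
chi=-6


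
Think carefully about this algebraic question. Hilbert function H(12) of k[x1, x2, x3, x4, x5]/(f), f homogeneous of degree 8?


C(16,4)-C(8,4)=1820-70=1750


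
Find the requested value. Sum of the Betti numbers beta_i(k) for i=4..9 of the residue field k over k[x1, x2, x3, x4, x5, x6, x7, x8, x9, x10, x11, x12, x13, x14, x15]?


Koszul resolution: beta_i(k)=C(n,i), n=15
C(15,4)=1365, C(15,5)=3003, C(15,6)=5005, C(15,7)=6435, C(15,8)=6435, C(15,9)=5005
Sum=27248


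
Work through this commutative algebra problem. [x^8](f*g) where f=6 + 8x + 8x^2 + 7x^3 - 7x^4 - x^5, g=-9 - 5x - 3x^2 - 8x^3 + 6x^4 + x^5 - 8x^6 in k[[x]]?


[x^8] = sum a_i*b_j, i+j=8
  8*-8=-64
  7*1=7
  -7*6=-42
  -1*-8=8
Sum=-91


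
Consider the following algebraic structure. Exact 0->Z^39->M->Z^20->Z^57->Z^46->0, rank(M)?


Alt sum=0:
(-1)^0*39 + (-1)^1*? + (-1)^2*20 + (-1)^3*57 + (-1)^4*46=0
rank(M)=48


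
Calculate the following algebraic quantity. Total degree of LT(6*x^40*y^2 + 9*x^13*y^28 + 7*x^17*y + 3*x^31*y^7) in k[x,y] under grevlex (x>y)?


LT: 6*x^40*y^2
deg_x=40, deg_y=2
Total=40+2=42


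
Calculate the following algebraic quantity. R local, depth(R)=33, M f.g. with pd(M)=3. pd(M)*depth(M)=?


pd+depth=33
depth=33-3=30
pd*depth=3*30=90


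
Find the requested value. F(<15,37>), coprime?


gcd(15,37)=1 => F=ab-a-b=15*37-15-37=555-52=503


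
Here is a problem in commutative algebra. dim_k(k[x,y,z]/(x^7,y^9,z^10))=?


Basis: x^iy^jz^k, i<7,j<9,k<10
7*9*10=630


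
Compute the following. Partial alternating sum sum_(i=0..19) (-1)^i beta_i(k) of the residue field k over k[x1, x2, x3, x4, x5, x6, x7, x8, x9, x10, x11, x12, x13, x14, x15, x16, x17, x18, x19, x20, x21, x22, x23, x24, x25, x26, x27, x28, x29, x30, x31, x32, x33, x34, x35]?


Koszul resolution: beta_i(k)=C(n,i), n=35
sum_(i=0..p) (-1)^i C(n,i) = (-1)^p C(n-1,p)
(-1)^19*C(34,19) = (-1)^19*1855967520 = -1855967520


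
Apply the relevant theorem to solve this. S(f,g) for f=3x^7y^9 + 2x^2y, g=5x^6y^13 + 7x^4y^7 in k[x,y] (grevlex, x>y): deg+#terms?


LT(f)=3x^7y^9, LT(g)=5x^6y^13
lcm(LM)=x^7y^13
S(f,g) (scaled by 15 to clear denominators) = 5y^4*f - 3x*g = -21x^5y^7 + 10x^2y^5
2 terms, deg 12.
12+2=14


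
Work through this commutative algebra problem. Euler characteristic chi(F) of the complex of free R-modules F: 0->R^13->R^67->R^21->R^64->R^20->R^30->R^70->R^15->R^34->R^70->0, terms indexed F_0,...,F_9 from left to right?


chi = sum (-1)^i * rank:
(-1)^0*13=13
(-1)^1*67=-67
(-1)^2*21=21
(-1)^3*64=-64
(-1)^4*20=20
(-1)^5*30=-30
(-1)^6*70=70
(-1)^7*15=-15
(-1)^8*34=34
(-1)^9*70=-70
chi=-88


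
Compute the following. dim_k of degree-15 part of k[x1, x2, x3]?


C(d+n-1,n-1)=C(17,2)=136


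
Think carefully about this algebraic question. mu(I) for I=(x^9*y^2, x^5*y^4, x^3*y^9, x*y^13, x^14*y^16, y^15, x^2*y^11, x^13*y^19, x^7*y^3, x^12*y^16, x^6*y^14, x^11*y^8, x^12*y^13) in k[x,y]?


Remove redundant (divisible by others).
x^6*y^14 redundant.
x^14*y^16 redundant.
x^12*y^16 redundant.
x^13*y^19 redundant.
x^11*y^8 redundant.
x^12*y^13 redundant.
Min: x^9*y^2, x^7*y^3, x^5*y^4, x^3*y^9, x^2*y^11, x*y^13, y^15
Count=7


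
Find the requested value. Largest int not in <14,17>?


gcd(14,17)=1 => F=ab-a-b=14*17-14-17=238-31=207


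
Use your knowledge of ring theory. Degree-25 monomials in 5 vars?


C(d+n-1,n-1)=C(29,4)=23751


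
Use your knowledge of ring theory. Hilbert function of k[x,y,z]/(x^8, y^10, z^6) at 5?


Need i<8, j<10, k<6 with i+j+k=5.
For each i, j ranges over max(0,5-i-5)..min(9,5-i):
  i=0: j in [0,5] -> 6
  i=1: j in [0,4] -> 5
  i=2: j in [0,3] -> 4
  i=3: j in [0,2] -> 3
  i=4: j in [0,1] -> 2
  i=5: j in [0,0] -> 1
H(5) = 6+5+4+3+2+1 = 21


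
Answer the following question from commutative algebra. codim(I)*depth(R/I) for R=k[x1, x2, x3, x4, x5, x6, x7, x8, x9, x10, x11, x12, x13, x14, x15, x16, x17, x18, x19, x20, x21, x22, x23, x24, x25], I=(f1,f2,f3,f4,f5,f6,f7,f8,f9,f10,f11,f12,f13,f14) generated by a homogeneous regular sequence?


codim=14, depth=dim(R/I)=25-14=11
Product=14*11=154


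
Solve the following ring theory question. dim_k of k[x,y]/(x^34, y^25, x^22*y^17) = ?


k[x,y]/I, I = (x^34, y^25, x^22*y^17)
Rect: 34x25=850. Corner: (34-22)x(25-17)=96.
dim = 850-96 = 754


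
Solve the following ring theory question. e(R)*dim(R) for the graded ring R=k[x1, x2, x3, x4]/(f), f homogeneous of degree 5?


e(R)=deg(f)=5, dim(R)=4-1=3
e*dim=5*3=15


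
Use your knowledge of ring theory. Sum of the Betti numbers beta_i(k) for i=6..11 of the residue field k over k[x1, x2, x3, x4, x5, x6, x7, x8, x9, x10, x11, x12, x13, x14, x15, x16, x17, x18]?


Koszul resolution: beta_i(k)=C(n,i), n=18
C(18,6)=18564, C(18,7)=31824, C(18,8)=43758, C(18,9)=48620, C(18,10)=43758, C(18,11)=31824
Sum=218348


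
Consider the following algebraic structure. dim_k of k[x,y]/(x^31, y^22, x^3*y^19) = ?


k[x,y]/I, I = (x^31, y^22, x^3*y^19)
Rect: 31x22=682. Corner: (31-3)x(22-19)=84.
dim = 682-84 = 598


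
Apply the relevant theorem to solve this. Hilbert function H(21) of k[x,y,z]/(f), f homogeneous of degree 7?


C(23,2)-C(16,2)=253-120=133


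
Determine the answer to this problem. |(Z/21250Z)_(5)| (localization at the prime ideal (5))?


5-primary part: 21250=5^4*34
Size=5^4=625


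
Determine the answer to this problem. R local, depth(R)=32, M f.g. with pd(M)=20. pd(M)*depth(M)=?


pd+depth=32
depth=32-20=12
pd*depth=20*12=240


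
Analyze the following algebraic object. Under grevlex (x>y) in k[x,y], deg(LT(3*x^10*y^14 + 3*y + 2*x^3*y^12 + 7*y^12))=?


LT: 3*x^10*y^14
deg_x=10, deg_y=14
Total=10+14=24


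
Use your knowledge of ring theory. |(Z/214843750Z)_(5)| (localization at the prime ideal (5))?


5-primary part: 214843750=5^10*22
Size=5^10=9765625


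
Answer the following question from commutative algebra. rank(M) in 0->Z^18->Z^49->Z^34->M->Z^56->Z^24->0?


Alt sum=0:
(-1)^0*18 + (-1)^1*49 + (-1)^2*34 + (-1)^3*? + (-1)^4*56 + (-1)^5*24=0
rank(M)=35


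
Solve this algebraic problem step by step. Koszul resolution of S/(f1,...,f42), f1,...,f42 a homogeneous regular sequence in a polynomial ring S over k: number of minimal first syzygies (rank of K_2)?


Regular sequence => Koszul complex is the minimal free resolution.
Syz_1 minimally generated by Koszul relations f_i*e_j - f_j*e_i (i<j): mu(Syz_1) = beta_2 = C(m,2) = m(m-1)/2
m=42
42*41/2 = 861


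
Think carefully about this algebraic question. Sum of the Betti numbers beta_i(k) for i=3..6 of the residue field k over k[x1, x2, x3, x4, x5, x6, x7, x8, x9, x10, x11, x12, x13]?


Koszul resolution: beta_i(k)=C(n,i), n=13
C(13,3)=286, C(13,4)=715, C(13,5)=1287, C(13,6)=1716
Sum=4004


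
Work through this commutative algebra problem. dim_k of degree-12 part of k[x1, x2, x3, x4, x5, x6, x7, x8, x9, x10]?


C(d+n-1,n-1)=C(21,9)=293930


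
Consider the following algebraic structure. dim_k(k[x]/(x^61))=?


Basis: 1,x,...,x^60
dim=61


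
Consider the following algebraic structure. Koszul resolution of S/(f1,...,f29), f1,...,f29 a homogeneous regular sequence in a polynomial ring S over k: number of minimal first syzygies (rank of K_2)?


Regular sequence => Koszul complex is the minimal free resolution.
Syz_1 minimally generated by Koszul relations f_i*e_j - f_j*e_i (i<j): mu(Syz_1) = beta_2 = C(m,2) = m(m-1)/2
m=29
29*28/2 = 406


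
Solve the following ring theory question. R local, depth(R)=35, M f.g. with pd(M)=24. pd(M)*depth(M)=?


pd+depth=35
depth=35-24=11
pd*depth=24*11=264


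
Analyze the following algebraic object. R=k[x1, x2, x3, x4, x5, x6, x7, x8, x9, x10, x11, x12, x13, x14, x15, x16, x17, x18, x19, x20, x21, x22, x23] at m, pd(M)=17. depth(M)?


pd+depth=depth(R)=23
depth=23-17=6


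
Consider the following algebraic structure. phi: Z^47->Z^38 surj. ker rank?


rank(ker) = 47-38 = 9


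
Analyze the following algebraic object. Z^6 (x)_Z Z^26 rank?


rank(M(x)N) = rank(M)*rank(N)
6*26 = 156


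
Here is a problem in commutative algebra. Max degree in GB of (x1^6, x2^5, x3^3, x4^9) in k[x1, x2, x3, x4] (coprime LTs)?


Pure powers, coprime LTs => already GB.
Degrees: 6, 5, 3, 9
Max=9


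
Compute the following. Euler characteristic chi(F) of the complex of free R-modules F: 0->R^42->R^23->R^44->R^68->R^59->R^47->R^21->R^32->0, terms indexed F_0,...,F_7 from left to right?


chi = sum (-1)^i * rank:
(-1)^0*42=42
(-1)^1*23=-23
(-1)^2*44=44
(-1)^3*68=-68
(-1)^4*59=59
(-1)^5*47=-47
(-1)^6*21=21
(-1)^7*32=-32
chi=-4


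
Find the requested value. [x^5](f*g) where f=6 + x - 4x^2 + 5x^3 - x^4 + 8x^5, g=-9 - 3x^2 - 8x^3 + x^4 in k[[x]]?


[x^5] = sum a_i*b_j, i+j=5
  1*1=1
  -4*-8=32
  5*-3=-15
  8*-9=-72
Sum=-54


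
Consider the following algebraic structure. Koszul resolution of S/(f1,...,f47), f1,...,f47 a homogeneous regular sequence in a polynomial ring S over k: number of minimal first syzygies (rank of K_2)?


Regular sequence => Koszul complex is the minimal free resolution.
Syz_1 minimally generated by Koszul relations f_i*e_j - f_j*e_i (i<j): mu(Syz_1) = beta_2 = C(m,2) = m(m-1)/2
m=47
47*46/2 = 1081


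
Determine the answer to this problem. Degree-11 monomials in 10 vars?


C(d+n-1,n-1)=C(20,9)=167960


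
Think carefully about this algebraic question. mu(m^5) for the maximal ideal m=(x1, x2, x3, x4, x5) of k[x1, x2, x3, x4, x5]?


Graded Nakayama: mu(m^d) = dim_k (m^d/m^(d+1)) = #degree-5 monomials in 5 vars
C(n+d-1,d)=C(9,5)=126


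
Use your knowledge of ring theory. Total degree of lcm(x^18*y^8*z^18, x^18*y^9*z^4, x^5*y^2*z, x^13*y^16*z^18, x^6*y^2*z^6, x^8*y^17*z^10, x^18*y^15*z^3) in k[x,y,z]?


lcm = componentwise max:
x: max(18,18,5,13,6,8,18)=18
y: max(8,9,2,16,2,17,15)=17
z: max(18,4,1,18,6,10,3)=18
Total=18+17+18=53


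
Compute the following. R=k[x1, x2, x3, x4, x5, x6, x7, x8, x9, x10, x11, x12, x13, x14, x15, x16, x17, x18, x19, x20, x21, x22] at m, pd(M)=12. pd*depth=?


pd+depth=22
depth=22-12=10
pd*depth=12*10=120


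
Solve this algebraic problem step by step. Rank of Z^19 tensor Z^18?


rank(M(x)N) = rank(M)*rank(N)
19*18 = 342


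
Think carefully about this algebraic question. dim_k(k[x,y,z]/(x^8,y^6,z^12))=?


Basis: x^iy^jz^k, i<8,j<6,k<12
8*6*12=576


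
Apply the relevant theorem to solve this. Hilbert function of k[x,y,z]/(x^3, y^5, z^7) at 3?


Need i<3, j<5, k<7 with i+j+k=3.
For each i, j ranges over max(0,3-i-6)..min(4,3-i):
  i=0: j in [0,3] -> 4
  i=1: j in [0,2] -> 3
  i=2: j in [0,1] -> 2
H(3) = 4+3+2 = 9


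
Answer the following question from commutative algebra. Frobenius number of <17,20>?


gcd(17,20)=1 => F=ab-a-b=17*20-17-20=340-37=303


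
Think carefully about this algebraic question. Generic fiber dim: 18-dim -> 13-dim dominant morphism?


dim(fiber)=dim(X)-dim(Y)=18-13=5


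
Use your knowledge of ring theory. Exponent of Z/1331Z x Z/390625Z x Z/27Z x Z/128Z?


Exponent = lcm of the cyclic orders; pairwise coprime => product.
11^3*5^8*3^3*2^7=1331*390625*27*128=1796850000000


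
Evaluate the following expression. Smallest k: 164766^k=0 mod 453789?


164766^k mod 453789:
k=1: 164766
k=2: 361620
k=3: 185220
k=4: 194481
k=5: 0
First zero at k = 5


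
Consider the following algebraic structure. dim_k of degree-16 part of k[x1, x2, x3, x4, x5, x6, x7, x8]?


C(d+n-1,n-1)=C(23,7)=245157


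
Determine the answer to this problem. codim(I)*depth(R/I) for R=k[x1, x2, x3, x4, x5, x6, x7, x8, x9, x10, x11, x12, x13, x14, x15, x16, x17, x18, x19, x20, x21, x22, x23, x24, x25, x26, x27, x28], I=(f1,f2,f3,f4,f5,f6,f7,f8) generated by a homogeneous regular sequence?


codim=8, depth=dim(R/I)=28-8=20
Product=8*20=160


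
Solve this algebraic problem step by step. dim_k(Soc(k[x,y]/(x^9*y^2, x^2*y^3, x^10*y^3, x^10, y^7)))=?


Socle = ann(m) = span of standard monomials u with x*u, y*u in I (staircase corners).
Redundant generators: x^10*y^3
Minimal generators: x^10, x^9*y^2, x^2*y^3, y^7
Corners: xy^6, x^8y^2, x^9y
Socle dim=3


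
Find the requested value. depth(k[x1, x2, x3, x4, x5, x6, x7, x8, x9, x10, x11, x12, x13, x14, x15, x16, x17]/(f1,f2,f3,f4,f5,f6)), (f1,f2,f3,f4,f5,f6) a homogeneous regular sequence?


depth(R)=17
depth(R/I)=17-6=11


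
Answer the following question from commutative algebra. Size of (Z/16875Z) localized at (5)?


5-primary part: 16875=5^4*27
Size=5^4=625


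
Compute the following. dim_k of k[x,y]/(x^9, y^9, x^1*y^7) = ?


k[x,y]/I, I = (x^9, y^9, x^1*y^7)
Rect: 9x9=81. Corner: (9-1)x(9-7)=16.
dim = 81-16 = 65


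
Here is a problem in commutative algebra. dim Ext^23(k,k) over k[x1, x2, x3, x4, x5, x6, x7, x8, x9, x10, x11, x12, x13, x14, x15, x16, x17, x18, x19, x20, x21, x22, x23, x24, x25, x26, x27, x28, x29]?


C(n,i)=C(29,23)=475020


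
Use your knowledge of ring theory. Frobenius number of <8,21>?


gcd(8,21)=1 => F=ab-a-b=8*21-8-21=168-29=139


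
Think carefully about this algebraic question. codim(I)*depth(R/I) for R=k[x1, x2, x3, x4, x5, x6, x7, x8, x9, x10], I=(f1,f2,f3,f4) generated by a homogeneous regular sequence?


codim=4, depth=dim(R/I)=10-4=6
Product=4*6=24


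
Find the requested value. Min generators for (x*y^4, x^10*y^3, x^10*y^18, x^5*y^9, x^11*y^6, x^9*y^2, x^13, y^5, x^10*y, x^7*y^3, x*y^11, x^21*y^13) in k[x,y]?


Remove redundant (divisible by others).
x^11*y^6 redundant.
x*y^11 redundant.
x^10*y^18 redundant.
x^21*y^13 redundant.
x^5*y^9 redundant.
x^10*y^3 redundant.
Min: x^13, x^10*y, x^9*y^2, x^7*y^3, x*y^4, y^5
Count=6


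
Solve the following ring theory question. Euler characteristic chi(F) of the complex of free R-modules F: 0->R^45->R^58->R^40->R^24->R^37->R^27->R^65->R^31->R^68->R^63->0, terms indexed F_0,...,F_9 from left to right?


chi = sum (-1)^i * rank:
(-1)^0*45=45
(-1)^1*58=-58
(-1)^2*40=40
(-1)^3*24=-24
(-1)^4*37=37
(-1)^5*27=-27
(-1)^6*65=65
(-1)^7*31=-31
(-1)^8*68=68
(-1)^9*63=-63
chi=52


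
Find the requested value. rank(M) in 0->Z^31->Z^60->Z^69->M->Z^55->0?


Alt sum=0:
(-1)^0*31 + (-1)^1*60 + (-1)^2*69 + (-1)^3*? + (-1)^4*55=0
rank(M)=95


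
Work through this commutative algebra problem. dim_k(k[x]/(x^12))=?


Basis: 1,x,...,x^11
dim=12


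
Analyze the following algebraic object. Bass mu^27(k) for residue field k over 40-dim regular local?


C(n,i)=C(40,27)=12033222880


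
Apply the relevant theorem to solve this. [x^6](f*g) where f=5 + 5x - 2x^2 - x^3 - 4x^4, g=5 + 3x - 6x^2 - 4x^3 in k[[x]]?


[x^6] = sum a_i*b_j, i+j=6
  -1*-4=4
  -4*-6=24
Sum=28


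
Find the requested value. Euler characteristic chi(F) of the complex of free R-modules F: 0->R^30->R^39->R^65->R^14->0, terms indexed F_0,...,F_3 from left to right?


chi = sum (-1)^i * rank:
(-1)^0*30=30
(-1)^1*39=-39
(-1)^2*65=65
(-1)^3*14=-14
chi=42


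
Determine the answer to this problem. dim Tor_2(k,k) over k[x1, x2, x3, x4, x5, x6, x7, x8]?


Koszul: C(n,i)=C(8,2)=28


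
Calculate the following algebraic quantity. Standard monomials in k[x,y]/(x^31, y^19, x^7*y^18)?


k[x,y]/I, I = (x^31, y^19, x^7*y^18)
Rect: 31x19=589. Corner: (31-7)x(19-18)=24.
dim = 589-24 = 565


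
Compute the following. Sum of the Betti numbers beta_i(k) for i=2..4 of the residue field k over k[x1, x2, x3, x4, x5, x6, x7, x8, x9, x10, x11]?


Koszul resolution: beta_i(k)=C(n,i), n=11
C(11,2)=55, C(11,3)=165, C(11,4)=330
Sum=550


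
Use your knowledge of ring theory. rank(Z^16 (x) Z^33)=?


rank(M(x)N) = rank(M)*rank(N)
16*33 = 528


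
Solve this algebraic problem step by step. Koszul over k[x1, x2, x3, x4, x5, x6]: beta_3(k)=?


C(n,i)=C(6,3)=20


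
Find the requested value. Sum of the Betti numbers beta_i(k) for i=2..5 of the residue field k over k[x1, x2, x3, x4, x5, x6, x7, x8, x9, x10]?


Koszul resolution: beta_i(k)=C(n,i), n=10
C(10,2)=45, C(10,3)=120, C(10,4)=210, C(10,5)=252
Sum=627


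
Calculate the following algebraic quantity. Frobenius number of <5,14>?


gcd(5,14)=1 => F=ab-a-b=5*14-5-14=70-19=51


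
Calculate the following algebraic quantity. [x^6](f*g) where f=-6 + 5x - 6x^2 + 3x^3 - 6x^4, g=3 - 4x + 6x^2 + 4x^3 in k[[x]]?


[x^6] = sum a_i*b_j, i+j=6
  3*4=12
  -6*6=-36
Sum=-24


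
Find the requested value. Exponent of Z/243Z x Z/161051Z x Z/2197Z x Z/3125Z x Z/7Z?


Exponent = lcm of the cyclic orders; pairwise coprime => product.
3^5*11^5*13^3*5^5*7^1=243*161051*2197*3125*7=1880822527959375


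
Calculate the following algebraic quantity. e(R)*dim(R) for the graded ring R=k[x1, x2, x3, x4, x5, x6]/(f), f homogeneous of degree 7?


e(R)=deg(f)=7, dim(R)=6-1=5
e*dim=7*5=35


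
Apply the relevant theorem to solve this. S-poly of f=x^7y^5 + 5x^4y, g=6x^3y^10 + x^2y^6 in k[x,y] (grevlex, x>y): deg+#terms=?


LT(f)=x^7y^5, LT(g)=6x^3y^10
lcm(LM)=x^7y^10
S(f,g) (scaled by 6 to clear denominators) = 6y^5*f - x^4*g = -x^6y^6 + 30x^4y^6
2 terms, deg 12.
12+2=14


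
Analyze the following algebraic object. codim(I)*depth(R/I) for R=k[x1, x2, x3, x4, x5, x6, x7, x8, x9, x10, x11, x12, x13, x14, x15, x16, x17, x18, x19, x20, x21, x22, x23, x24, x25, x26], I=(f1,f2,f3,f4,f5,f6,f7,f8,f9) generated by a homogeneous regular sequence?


codim=9, depth=dim(R/I)=26-9=17
Product=9*17=153


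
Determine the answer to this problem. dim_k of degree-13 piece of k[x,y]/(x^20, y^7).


k[x,y], I = (x^20, y^7), d = 13
Need i < 20 and d-i < 7.
Range: 7 <= i <= 13.
H(13) = 7


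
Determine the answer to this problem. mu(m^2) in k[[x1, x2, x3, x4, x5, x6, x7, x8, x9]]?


C(n+d-1,d)=C(10,2)=45


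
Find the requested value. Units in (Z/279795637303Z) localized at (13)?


Local ring = Z/815730721Z.
phi(815730721) = 13^7*(13-1) = 752982204


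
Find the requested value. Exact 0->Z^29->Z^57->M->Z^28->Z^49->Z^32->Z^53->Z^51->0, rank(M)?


Alt sum=0:
(-1)^0*29 + (-1)^1*57 + (-1)^2*? + (-1)^3*28 + (-1)^4*49 + (-1)^5*32 + (-1)^6*53 + (-1)^7*51=0
rank(M)=37


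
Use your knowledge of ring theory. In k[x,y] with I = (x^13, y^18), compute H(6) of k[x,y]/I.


k[x,y], I = (x^13, y^18), d = 6
Need i < 13 and d-i < 18.
Range: 0 <= i <= 6.
H(6) = 7


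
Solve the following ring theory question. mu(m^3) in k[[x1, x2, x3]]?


C(n+d-1,d)=C(5,3)=10


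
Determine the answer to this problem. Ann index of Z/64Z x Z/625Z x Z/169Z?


Exponent = lcm of the cyclic orders; pairwise coprime => product.
2^6*5^4*13^2=64*625*169=6760000


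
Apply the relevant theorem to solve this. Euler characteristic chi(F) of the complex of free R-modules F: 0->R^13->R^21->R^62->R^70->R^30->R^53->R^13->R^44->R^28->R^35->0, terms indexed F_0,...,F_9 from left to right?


chi = sum (-1)^i * rank:
(-1)^0*13=13
(-1)^1*21=-21
(-1)^2*62=62
(-1)^3*70=-70
(-1)^4*30=30
(-1)^5*53=-53
(-1)^6*13=13
(-1)^7*44=-44
(-1)^8*28=28
(-1)^9*35=-35
chi=-77


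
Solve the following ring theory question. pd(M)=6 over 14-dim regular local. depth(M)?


pd+depth=depth(R)=14
depth=14-6=8


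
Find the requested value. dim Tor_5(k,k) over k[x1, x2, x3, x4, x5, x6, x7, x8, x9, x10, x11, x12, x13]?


Koszul: C(n,i)=C(13,5)=1287


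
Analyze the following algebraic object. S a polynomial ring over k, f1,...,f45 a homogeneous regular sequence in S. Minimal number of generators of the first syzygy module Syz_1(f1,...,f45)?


Regular sequence => Koszul complex is the minimal free resolution.
Syz_1 minimally generated by Koszul relations f_i*e_j - f_j*e_i (i<j): mu(Syz_1) = beta_2 = C(m,2) = m(m-1)/2
m=45
45*44/2 = 990


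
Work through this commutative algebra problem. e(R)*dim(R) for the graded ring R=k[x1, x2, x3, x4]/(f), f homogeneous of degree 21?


e(R)=deg(f)=21, dim(R)=4-1=3
e*dim=21*3=63


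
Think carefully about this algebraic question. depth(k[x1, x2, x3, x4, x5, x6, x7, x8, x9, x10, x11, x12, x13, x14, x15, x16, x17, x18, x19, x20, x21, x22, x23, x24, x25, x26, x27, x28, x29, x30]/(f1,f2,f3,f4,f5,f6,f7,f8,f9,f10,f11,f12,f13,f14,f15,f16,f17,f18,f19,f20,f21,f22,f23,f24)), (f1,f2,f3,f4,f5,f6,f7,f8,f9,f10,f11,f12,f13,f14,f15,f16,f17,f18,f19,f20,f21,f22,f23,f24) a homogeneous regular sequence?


depth(R)=30
depth(R/I)=30-24=6


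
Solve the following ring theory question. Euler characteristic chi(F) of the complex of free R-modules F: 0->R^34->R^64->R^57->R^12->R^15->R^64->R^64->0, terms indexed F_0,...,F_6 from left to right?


chi = sum (-1)^i * rank:
(-1)^0*34=34
(-1)^1*64=-64
(-1)^2*57=57
(-1)^3*12=-12
(-1)^4*15=15
(-1)^5*64=-64
(-1)^6*64=64
chi=30


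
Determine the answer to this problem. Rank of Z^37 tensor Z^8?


rank(M(x)N) = rank(M)*rank(N)
37*8 = 296


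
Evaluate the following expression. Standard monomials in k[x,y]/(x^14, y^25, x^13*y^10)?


k[x,y]/I, I = (x^14, y^25, x^13*y^10)
Rect: 14x25=350. Corner: (14-13)x(25-10)=15.
dim = 350-15 = 335


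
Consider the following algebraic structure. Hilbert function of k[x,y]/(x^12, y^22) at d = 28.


k[x,y], I = (x^12, y^22), d = 28
Need i < 12 and d-i < 22.
Range: 7 <= i <= 11.
H(28) = 5


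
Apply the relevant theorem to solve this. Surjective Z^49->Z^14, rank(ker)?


rank(ker) = 49-14 = 35


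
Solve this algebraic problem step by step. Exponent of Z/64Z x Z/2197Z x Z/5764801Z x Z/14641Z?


Exponent = lcm of the cyclic orders; pairwise coprime => product.
2^6*13^3*7^8*11^4=64*2197*5764801*14641=11867659892216128


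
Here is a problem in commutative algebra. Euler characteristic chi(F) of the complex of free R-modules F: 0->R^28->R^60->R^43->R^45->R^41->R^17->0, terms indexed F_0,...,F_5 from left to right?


chi = sum (-1)^i * rank:
(-1)^0*28=28
(-1)^1*60=-60
(-1)^2*43=43
(-1)^3*45=-45
(-1)^4*41=41
(-1)^5*17=-17
chi=-10


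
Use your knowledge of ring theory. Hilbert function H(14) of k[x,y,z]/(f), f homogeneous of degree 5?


C(16,2)-C(11,2)=120-55=65


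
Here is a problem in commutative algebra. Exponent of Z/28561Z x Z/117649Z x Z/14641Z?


Exponent = lcm of the cyclic orders; pairwise coprime => product.
13^4*7^6*11^4=28561*117649*14641=49196294196049


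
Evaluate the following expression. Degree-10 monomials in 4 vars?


C(d+n-1,n-1)=C(13,3)=286


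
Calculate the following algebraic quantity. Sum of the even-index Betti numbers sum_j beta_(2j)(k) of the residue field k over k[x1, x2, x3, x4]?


Koszul resolution: beta_i(k)=C(n,i), n=4
sum_even C(4,i) = 2^(n-1) = 2^3 = 8


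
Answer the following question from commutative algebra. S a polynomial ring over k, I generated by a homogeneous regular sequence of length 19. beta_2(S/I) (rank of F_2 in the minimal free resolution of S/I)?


Regular sequence => Koszul complex is the minimal free resolution.
Syz_1 minimally generated by Koszul relations f_i*e_j - f_j*e_i (i<j): mu(Syz_1) = beta_2 = C(m,2) = m(m-1)/2
m=19
19*18/2 = 171


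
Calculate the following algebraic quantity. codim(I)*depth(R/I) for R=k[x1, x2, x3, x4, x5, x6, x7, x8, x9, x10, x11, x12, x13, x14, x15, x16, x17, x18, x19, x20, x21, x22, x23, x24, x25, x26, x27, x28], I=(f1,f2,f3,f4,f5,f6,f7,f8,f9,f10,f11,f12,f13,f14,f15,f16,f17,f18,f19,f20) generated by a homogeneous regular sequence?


codim=20, depth=dim(R/I)=28-20=8
Product=20*8=160


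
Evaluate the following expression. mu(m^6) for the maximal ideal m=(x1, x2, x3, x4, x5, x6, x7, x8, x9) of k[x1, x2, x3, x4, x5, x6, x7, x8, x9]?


Graded Nakayama: mu(m^d) = dim_k (m^d/m^(d+1)) = #degree-6 monomials in 9 vars
C(n+d-1,d)=C(14,6)=3003


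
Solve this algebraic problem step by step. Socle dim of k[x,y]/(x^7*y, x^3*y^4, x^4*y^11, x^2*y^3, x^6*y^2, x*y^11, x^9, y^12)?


Socle = ann(m) = span of standard monomials u with x*u, y*u in I (staircase corners).
Redundant generators: x^3*y^4, x^4*y^11
Minimal generators: x^9, x^7*y, x^6*y^2, x^2*y^3, x*y^11, y^12
Corners: y^11, xy^10, x^5y^2, x^6y, x^8
Socle dim=5


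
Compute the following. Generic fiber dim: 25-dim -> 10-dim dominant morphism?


dim(fiber)=dim(X)-dim(Y)=25-10=15


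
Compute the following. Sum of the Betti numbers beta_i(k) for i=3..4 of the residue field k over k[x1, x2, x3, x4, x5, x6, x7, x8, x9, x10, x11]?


Koszul resolution: beta_i(k)=C(n,i), n=11
C(11,3)=165, C(11,4)=330
Sum=495


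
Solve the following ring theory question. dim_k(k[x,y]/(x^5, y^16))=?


Basis: x^i*y^j, i<5, j<16
5*16=80


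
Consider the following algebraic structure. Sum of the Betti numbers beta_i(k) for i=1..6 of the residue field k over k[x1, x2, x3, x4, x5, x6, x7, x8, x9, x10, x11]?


Koszul resolution: beta_i(k)=C(n,i), n=11
C(11,1)=11, C(11,2)=55, C(11,3)=165, C(11,4)=330, C(11,5)=462, C(11,6)=462
Sum=1485
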